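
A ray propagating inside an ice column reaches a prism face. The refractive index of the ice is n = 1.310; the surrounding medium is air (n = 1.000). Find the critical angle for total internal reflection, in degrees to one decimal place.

49.8°

sin θ_c = n_air / n = 1.000 / 1.310 = 0.7634.
θ_c = arcsin(0.7634) = 49.76°.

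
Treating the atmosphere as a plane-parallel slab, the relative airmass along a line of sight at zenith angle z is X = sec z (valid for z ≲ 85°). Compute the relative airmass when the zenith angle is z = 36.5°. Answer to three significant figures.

1.24

X = sec z = 1/cos 36.5° = 1/0.8039 = 1.2440.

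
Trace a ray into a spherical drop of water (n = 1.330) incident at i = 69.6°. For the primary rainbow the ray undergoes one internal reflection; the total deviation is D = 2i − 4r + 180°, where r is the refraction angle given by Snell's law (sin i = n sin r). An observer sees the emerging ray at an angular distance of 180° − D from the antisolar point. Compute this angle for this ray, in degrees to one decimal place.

40.0°

sin r = sin 69.6° / 1.330 = 0.9373/1.330 = 0.7047; r = 44.81°.
D = 2·69.6° − 4·44.81° + 180° = 139.20° − 179.23° + 180° = 139.97°.
Angle from antisolar point = 180° − D = 40.03°.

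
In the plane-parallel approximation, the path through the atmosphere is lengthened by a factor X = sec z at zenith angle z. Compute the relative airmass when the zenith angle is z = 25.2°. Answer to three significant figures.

X = sec z = 1/cos 25.2° = 1/0.9048 = 1.1052.

1.11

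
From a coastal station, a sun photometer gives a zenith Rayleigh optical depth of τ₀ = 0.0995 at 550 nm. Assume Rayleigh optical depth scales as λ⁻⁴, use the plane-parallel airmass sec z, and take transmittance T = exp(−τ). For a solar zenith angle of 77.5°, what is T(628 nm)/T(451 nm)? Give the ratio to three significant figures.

2.11

Airmass: sec 77.5° = 4.6202.
τ(628 nm) = 0.0995 × (550/628)⁴ × 4.6202 = 0.0995 × 0.5883 × 4.6202 = 0.2705.
τ(451 nm) = 0.0995 × (550/451)⁴ × 4.6202 = 0.0995 × 2.2118 × 4.6202 = 1.0168.
T(628)/T(451) = exp(τ_B − τ_A) = exp(0.7463) = 2.1092.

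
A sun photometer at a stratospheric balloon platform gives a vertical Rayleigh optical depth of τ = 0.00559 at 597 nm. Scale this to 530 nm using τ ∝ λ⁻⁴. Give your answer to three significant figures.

0.00900

τ(530 nm) = τ(597 nm) × (597/530)⁴ = 0.00559 × (1.1264)⁴ = 0.00559 × 1.6099 = 0.0090.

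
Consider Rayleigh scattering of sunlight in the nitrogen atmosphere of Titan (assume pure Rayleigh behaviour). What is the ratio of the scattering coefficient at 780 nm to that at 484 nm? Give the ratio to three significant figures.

0.148

Rayleigh scattering ∝ λ⁻⁴, so the ratio of coefficients is the inverse fourth power of the wavelength ratio.
σ(780)/σ(484) = (484/780)⁴ = (0.6205)⁴ = 0.1483.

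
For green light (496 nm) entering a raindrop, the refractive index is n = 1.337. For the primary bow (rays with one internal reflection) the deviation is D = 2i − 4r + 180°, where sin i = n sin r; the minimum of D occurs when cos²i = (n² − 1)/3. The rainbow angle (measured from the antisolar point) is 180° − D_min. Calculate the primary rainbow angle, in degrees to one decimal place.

41.5°

cos²i = (1.78757 − 1)/3 = 0.26252; i = arccos(0.51237) = 59.178°.
sin r = sin 59.178°/1.337 = 0.64231; r = 39.964°.
D_min = 2·59.178° − 4·39.964° + 180° = 138.500°.
Rainbow angle = 180° − D_min = 41.500°.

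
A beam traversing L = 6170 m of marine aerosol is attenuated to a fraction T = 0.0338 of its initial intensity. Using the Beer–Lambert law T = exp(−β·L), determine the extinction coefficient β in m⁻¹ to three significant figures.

Beer–Lambert: T = exp(−βL) ⇒ β = −ln(T)/L = −ln(0.0338)/6170 = 3.3873/6170 = 0.000549 m⁻¹.

0.000549 m⁻¹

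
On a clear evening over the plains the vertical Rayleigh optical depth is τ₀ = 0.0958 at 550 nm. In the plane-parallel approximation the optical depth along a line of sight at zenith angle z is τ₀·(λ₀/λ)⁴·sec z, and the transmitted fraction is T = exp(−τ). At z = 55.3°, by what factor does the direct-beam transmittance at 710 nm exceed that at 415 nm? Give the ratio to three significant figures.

1.58

Airmass: sec 55.3° = 1.7566.
τ(710 nm) = 0.0958 × (550/710)⁴ × 1.7566 = 0.0958 × 0.3601 × 1.7566 = 0.0606.
τ(415 nm) = 0.0958 × (550/415)⁴ × 1.7566 = 0.0958 × 3.0850 × 1.7566 = 0.5192.
T(710)/T(415) = exp(τ_B − τ_A) = exp(0.4586) = 1.5818.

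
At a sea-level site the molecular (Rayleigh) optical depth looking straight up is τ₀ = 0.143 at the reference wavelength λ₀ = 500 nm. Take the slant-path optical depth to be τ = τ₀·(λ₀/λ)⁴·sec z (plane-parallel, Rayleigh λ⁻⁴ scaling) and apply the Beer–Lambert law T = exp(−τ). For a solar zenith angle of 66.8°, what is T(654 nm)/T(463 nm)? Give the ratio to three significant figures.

1.45

Airmass: sec 66.8° = 2.5384.
τ(654 nm) = 0.143 × (500/654)⁴ × 2.5384 = 0.143 × 0.3416 × 2.5384 = 0.1240.
τ(463 nm) = 0.143 × (500/463)⁴ × 2.5384 = 0.143 × 1.3601 × 2.5384 = 0.4937.
T(654)/T(463) = exp(τ_B − τ_A) = exp(0.3697) = 1.4473.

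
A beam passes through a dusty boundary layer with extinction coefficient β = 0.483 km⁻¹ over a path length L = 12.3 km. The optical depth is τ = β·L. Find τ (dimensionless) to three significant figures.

τ = β·L = 0.483 × 12.3 = 5.9409.

5.94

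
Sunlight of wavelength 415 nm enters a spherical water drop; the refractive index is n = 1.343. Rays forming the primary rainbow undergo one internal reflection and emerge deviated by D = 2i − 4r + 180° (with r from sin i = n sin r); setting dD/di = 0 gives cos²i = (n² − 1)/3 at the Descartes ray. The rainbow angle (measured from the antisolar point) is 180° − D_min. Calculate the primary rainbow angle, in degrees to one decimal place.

40.6°

cos²i = (1.80365 − 1)/3 = 0.26788; i = arccos(0.51757) = 58.830°.
sin r = sin 58.830°/1.343 = 0.63711; r = 39.577°.
D_min = 2·58.830° − 4·39.577° + 180° = 139.354°.
Rainbow angle = 180° − D_min = 40.646°.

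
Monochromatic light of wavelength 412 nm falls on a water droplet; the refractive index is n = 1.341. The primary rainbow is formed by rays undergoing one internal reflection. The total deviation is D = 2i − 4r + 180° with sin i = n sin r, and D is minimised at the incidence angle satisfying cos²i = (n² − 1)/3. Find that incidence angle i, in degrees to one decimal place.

58.9°

cos²i = (1.341² − 1)/3 = (1.79828 − 1)/3 = 0.26609.
cos i = 0.51584, so i = 58.946°.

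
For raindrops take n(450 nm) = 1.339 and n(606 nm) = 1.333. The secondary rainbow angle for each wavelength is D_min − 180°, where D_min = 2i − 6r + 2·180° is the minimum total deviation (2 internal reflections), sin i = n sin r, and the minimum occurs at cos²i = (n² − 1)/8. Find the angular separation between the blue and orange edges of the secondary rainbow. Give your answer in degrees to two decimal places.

1.56°

At 450 nm (n = 1.339): cos²i = 0.09912 → i = 71.650°, r = 45.141°, D_min = 232.451°, rainbow angle = 52.451°.
At 606 nm (n = 1.333): cos²i = 0.09711 → i = 71.843°, r = 45.466°, D_min = 230.891°, rainbow angle = 50.891°.
Angular width = |52.451° − 50.891°| = 1.560°.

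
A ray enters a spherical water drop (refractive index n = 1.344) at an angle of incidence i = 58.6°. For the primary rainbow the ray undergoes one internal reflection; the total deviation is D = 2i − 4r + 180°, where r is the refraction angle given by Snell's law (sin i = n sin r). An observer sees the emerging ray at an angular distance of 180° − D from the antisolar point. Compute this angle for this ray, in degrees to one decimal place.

40.5°

sin r = sin 58.6° / 1.344 = 0.8536/1.344 = 0.6351; r = 39.43°.
D = 2·58.6° − 4·39.43° + 180° = 117.20° − 157.70° + 180° = 139.50°.
Angle from antisolar point = 180° − D = 40.50°.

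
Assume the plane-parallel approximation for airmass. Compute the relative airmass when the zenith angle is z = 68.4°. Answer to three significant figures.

X = sec z = 1/cos 68.4° = 1/0.3681 = 2.7165.

2.72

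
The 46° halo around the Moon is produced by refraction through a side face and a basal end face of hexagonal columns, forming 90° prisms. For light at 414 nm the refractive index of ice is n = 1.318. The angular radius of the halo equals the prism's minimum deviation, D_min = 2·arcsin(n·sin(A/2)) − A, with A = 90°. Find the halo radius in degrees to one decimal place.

n·sin(A/2) = 1.318 × sin 45° = 1.318 × 0.7071 = 0.9320.
D_min = 2·arcsin(0.9320) − 90° = 2 × 68.743° − 90° = 47.487°.

47.5°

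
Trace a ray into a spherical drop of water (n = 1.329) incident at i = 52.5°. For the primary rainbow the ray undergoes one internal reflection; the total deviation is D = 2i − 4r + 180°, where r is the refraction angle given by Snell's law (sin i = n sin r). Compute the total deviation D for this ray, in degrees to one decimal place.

138.4°

sin r = sin 52.5° / 1.329 = 0.7934/1.329 = 0.5970; r = 36.65°.
D = 2·52.5° − 4·36.65° + 180° = 105.00° − 146.61° + 180° = 138.39°.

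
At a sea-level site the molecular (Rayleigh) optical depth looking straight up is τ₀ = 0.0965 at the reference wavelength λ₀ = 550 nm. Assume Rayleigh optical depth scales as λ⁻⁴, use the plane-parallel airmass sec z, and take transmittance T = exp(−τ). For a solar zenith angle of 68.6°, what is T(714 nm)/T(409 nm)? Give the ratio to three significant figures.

2.16

Airmass: sec 68.6° = 2.7407.
τ(714 nm) = 0.0965 × (550/714)⁴ × 2.7407 = 0.0965 × 0.3521 × 2.7407 = 0.0931.
τ(409 nm) = 0.0965 × (550/409)⁴ × 2.7407 = 0.0965 × 3.2701 × 2.7407 = 0.8648.
T(714)/T(409) = exp(τ_B − τ_A) = exp(0.7717) = 2.1635.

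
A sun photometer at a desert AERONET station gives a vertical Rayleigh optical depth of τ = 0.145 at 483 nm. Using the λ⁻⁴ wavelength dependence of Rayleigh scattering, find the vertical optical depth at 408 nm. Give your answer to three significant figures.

τ(408 nm) = τ(483 nm) × (483/408)⁴ = 0.145 × (1.1838)⁴ = 0.145 × 1.9640 = 0.2848.

0.285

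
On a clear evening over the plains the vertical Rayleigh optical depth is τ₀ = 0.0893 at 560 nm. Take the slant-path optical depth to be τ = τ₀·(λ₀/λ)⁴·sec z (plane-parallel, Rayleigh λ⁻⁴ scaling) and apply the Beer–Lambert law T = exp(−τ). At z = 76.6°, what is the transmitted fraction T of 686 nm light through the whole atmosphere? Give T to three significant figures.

0.843

sec 76.6° = 4.3150.
τ = 0.0893 × (560/686)⁴ × 4.3150 = 0.0893 × 0.4441 × 4.3150 = 0.1711.
T = exp(−0.1711) = 0.8427.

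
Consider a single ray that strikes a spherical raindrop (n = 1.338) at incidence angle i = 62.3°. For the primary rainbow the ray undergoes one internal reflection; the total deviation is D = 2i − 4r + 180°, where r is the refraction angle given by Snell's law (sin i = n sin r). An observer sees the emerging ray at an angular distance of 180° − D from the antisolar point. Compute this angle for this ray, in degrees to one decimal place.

41.1°

sin r = sin 62.3° / 1.338 = 0.8854/1.338 = 0.6617; r = 41.43°.
D = 2·62.3° − 4·41.43° + 180° = 124.60° − 165.73° + 180° = 138.87°.
Angle from antisolar point = 180° − D = 41.13°.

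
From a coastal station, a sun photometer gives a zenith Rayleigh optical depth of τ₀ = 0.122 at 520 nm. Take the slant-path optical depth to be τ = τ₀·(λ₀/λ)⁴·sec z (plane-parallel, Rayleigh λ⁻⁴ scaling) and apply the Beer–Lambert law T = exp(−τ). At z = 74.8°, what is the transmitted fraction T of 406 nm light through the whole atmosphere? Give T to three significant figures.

0.286

sec 74.8° = 3.8140.
τ = 0.122 × (520/406)⁴ × 3.8140 = 0.122 × 2.6910 × 3.8140 = 1.2521.
T = exp(−1.2521) = 0.2859.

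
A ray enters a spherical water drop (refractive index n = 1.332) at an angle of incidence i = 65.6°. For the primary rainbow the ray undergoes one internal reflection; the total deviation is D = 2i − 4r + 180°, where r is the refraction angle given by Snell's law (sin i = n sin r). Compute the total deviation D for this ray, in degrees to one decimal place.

sin r = sin 65.6° / 1.332 = 0.9107/1.332 = 0.6837; r = 43.13°.
D = 2·65.6° − 4·43.13° + 180° = 131.20° − 172.53° + 180° = 138.67°.

138.7°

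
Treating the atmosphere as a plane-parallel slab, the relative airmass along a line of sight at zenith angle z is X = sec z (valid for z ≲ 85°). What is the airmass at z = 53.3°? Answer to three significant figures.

1.67

X = sec z = 1/cos 53.3° = 1/0.5976 = 1.6733.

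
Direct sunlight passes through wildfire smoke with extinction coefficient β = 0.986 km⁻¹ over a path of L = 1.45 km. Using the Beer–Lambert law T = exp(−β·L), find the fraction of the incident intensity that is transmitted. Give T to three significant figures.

τ = β·L = 0.986 × 1.45 = 1.4297.
T = exp(−1.4297) = 0.2394.

0.239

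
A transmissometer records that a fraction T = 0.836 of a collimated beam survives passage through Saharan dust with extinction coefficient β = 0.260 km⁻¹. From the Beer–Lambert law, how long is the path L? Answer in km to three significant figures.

0.689 km

Beer–Lambert: T = exp(−βL) ⇒ L = −ln(T)/β = −ln(0.836)/0.260 = 0.1791/0.260 = 0.6889 km.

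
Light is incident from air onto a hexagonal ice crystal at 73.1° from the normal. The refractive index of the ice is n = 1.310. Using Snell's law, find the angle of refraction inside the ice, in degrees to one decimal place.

46.9°

Snell: sin θ_r = sin θ_i / n = sin 73.1° / 1.310 = 0.9568 / 1.310 = 0.7304.
θ_r = arcsin(0.7304) = 46.92°.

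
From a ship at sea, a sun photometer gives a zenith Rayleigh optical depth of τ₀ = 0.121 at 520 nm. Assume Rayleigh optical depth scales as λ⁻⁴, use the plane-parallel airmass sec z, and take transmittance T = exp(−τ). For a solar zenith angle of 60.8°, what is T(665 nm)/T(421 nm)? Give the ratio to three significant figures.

Airmass: sec 60.8° = 2.0498.
τ(665 nm) = 0.121 × (520/665)⁴ × 2.0498 = 0.121 × 0.3739 × 2.0498 = 0.0927.
τ(421 nm) = 0.121 × (520/421)⁴ × 2.0498 = 0.121 × 2.3275 × 2.0498 = 0.5773.
T(665)/T(421) = exp(τ_B − τ_A) = exp(0.4845) = 1.6234.

1.62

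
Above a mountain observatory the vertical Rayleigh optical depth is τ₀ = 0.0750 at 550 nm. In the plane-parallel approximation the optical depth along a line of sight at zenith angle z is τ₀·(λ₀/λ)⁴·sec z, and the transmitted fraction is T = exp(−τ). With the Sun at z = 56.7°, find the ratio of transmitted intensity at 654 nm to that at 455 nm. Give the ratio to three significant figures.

1.25

Airmass: sec 56.7° = 1.8214.
τ(654 nm) = 0.0750 × (550/654)⁴ × 1.8214 = 0.0750 × 0.5002 × 1.8214 = 0.0683.
τ(455 nm) = 0.0750 × (550/455)⁴ × 1.8214 = 0.0750 × 2.1350 × 1.8214 = 0.2917.
T(654)/T(455) = exp(τ_B − τ_A) = exp(0.2233) = 1.2502.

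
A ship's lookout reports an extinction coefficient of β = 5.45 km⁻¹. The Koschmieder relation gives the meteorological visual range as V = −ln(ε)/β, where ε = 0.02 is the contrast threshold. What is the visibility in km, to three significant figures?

V = −ln(0.02) / 5.45 = 3.912 / 5.45 = 0.7178 km.

0.718 km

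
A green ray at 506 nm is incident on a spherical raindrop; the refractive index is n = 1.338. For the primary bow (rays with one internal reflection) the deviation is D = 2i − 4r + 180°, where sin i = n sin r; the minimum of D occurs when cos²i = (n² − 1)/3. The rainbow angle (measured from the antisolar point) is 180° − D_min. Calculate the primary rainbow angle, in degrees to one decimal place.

cos²i = (1.79024 − 1)/3 = 0.26341; i = arccos(0.51324) = 59.120°.
sin r = sin 59.120°/1.338 = 0.64144; r = 39.899°.
D_min = 2·59.120° − 4·39.899° + 180° = 138.643°.
Rainbow angle = 180° − D_min = 41.357°.

41.4°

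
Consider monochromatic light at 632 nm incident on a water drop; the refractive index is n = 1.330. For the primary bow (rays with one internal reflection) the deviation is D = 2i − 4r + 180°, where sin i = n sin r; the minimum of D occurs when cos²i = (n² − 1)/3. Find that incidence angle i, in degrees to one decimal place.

cos²i = (1.330² − 1)/3 = (1.76890 − 1)/3 = 0.25630.
cos i = 0.50626, so i = 59.585°.

59.6°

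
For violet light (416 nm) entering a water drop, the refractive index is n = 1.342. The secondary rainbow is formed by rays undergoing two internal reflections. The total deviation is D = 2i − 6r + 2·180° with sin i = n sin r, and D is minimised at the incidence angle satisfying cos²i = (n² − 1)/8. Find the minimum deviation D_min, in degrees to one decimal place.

cos²i = (1.80096 − 1)/8 = 0.10012; i = arccos(0.31642) = 71.554°.
sin r = sin 71.554°/1.342 = 0.70687; r = 44.981°.
D_min = 2·71.554° − 6·44.981° + 360° = 233.222°.

233.2°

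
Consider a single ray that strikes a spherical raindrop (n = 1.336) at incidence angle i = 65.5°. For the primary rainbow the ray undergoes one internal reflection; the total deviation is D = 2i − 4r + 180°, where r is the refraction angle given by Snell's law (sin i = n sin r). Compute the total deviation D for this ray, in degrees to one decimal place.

sin r = sin 65.5° / 1.336 = 0.9100/1.336 = 0.6811; r = 42.93°.
D = 2·65.5° − 4·42.93° + 180° = 131.00° − 171.72° + 180° = 139.28°.

139.3°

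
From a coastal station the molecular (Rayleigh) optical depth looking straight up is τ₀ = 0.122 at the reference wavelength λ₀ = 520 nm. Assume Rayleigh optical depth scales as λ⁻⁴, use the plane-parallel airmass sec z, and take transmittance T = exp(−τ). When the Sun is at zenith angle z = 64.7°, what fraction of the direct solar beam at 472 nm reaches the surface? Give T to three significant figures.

0.657

sec 64.7° = 2.3400.
τ = 0.122 × (520/472)⁴ × 2.3400 = 0.122 × 1.4731 × 2.3400 = 0.4205.
T = exp(−0.4205) = 0.6567.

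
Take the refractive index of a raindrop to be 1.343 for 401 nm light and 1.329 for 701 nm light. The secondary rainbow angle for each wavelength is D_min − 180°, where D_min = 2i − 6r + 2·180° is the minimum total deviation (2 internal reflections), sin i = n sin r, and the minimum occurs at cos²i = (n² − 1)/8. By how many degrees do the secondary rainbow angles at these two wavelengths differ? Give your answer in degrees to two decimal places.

At 401 nm (n = 1.343): cos²i = 0.10046 → i = 71.522°, r = 44.928°, D_min = 233.478°, rainbow angle = 53.478°.
At 701 nm (n = 1.329): cos²i = 0.09578 → i = 71.972°, r = 45.685°, D_min = 229.837°, rainbow angle = 49.837°.
Angular width = |53.478° − 49.837°| = 3.641°.

3.64°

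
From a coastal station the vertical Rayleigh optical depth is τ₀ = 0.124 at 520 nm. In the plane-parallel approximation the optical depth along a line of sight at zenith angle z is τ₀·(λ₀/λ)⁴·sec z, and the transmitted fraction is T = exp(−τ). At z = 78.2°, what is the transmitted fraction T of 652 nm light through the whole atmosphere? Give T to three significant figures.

0.782

sec 78.2° = 4.8901.
τ = 0.124 × (520/652)⁴ × 4.8901 = 0.124 × 0.4046 × 4.8901 = 0.2453.
T = exp(−0.2453) = 0.7824.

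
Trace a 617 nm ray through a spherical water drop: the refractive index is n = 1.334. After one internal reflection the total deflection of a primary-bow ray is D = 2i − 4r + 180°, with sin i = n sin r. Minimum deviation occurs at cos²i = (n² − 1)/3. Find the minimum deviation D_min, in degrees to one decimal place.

138.1°

cos²i = (1.77956 − 1)/3 = 0.25985; i = arccos(0.50976) = 59.352°.
sin r = sin 59.352°/1.334 = 0.64492; r = 40.159°.
D_min = 2·59.352° − 4·40.159° + 180° = 138.067°.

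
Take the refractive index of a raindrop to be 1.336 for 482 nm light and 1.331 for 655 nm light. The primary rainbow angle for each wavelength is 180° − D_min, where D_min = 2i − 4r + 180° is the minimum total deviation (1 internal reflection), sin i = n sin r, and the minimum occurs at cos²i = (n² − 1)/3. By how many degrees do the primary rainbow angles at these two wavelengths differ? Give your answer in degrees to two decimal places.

0.73°

At 482 nm (n = 1.336): cos²i = 0.26163 → i = 59.236°, r = 40.029°, D_min = 138.356°, rainbow angle = 41.644°.
At 655 nm (n = 1.331): cos²i = 0.25719 → i = 59.527°, r = 40.356°, D_min = 137.630°, rainbow angle = 42.370°.
Angular width = |41.644° − 42.370°| = 0.726°.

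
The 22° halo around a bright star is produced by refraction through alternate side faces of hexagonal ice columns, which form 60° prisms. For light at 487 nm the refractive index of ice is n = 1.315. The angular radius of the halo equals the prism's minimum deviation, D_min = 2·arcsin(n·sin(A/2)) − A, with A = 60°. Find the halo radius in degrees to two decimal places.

n·sin(A/2) = 1.315 × sin 30° = 1.315 × 0.5000 = 0.6575.
D_min = 2·arcsin(0.6575) − 60° = 2 × 41.109° − 60° = 22.219°.

22.22°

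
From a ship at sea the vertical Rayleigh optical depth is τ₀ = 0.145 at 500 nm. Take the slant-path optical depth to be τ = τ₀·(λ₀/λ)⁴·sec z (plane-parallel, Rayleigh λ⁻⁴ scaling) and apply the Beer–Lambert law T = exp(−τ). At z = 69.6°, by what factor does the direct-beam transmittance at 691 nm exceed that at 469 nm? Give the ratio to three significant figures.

1.53

Airmass: sec 69.6° = 2.8688.
τ(691 nm) = 0.145 × (500/691)⁴ × 2.8688 = 0.145 × 0.2741 × 2.8688 = 0.1140.
τ(469 nm) = 0.145 × (500/469)⁴ × 2.8688 = 0.145 × 1.2918 × 2.8688 = 0.5374.
T(691)/T(469) = exp(τ_B − τ_A) = exp(0.4233) = 1.5270.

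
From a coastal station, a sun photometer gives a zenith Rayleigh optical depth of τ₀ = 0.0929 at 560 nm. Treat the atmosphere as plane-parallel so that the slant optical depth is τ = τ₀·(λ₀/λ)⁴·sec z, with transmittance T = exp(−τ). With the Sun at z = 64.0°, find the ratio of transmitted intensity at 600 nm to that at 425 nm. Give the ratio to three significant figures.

Airmass: sec 64.0° = 2.2812.
τ(600 nm) = 0.0929 × (560/600)⁴ × 2.2812 = 0.0929 × 0.7588 × 2.2812 = 0.1608.
τ(425 nm) = 0.0929 × (560/425)⁴ × 2.2812 = 0.0929 × 3.0144 × 2.2812 = 0.6388.
T(600)/T(425) = exp(τ_B − τ_A) = exp(0.4780) = 1.6128.

1.61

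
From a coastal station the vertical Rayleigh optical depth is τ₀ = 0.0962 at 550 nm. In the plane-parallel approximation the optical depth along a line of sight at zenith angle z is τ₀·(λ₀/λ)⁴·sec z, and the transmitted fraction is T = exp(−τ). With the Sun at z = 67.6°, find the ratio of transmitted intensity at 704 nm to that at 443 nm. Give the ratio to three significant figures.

1.66

Airmass: sec 67.6° = 2.6242.
τ(704 nm) = 0.0962 × (550/704)⁴ × 2.6242 = 0.0962 × 0.3725 × 2.6242 = 0.0940.
τ(443 nm) = 0.0962 × (550/443)⁴ × 2.6242 = 0.0962 × 2.3759 × 2.6242 = 0.5998.
T(704)/T(443) = exp(τ_B − τ_A) = exp(0.5058) = 1.6582.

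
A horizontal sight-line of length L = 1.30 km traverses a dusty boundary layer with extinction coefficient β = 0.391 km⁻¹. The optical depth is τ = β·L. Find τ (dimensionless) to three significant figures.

τ = β·L = 0.391 × 1.30 = 0.5083.

0.508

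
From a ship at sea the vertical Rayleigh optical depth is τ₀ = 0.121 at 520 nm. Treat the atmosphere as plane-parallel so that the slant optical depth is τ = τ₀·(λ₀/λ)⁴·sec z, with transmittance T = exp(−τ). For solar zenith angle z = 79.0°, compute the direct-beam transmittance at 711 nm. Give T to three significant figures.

0.834

sec 79.0° = 5.2408.
τ = 0.121 × (520/711)⁴ × 5.2408 = 0.121 × 0.2861 × 5.2408 = 0.1814.
T = exp(−0.1814) = 0.8341.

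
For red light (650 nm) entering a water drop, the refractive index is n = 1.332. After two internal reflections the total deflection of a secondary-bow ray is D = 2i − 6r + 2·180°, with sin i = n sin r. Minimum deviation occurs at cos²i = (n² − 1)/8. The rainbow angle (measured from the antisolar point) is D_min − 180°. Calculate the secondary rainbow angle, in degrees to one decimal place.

50.6°

cos²i = (1.77422 − 1)/8 = 0.09678; i = arccos(0.31109) = 71.875°.
sin r = sin 71.875°/1.332 = 0.71350; r = 45.520°.
D_min = 2·71.875° − 6·45.520° + 360° = 230.628°.
Rainbow angle = D_min − 180° = 50.628°.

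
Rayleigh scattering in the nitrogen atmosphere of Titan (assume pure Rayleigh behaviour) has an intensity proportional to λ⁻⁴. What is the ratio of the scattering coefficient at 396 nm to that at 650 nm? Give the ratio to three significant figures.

7.26

Rayleigh scattering ∝ λ⁻⁴, so the ratio of coefficients is the inverse fourth power of the wavelength ratio.
σ(396)/σ(650) = (650/396)⁴ = (1.6414)⁴ = 7.259.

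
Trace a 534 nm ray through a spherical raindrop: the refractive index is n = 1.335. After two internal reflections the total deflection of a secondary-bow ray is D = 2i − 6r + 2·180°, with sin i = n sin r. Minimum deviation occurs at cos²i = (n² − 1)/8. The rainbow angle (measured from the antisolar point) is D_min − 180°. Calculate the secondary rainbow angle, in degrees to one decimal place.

51.4°

cos²i = (1.78222 − 1)/8 = 0.09778; i = arccos(0.31269) = 71.778°.
sin r = sin 71.778°/1.335 = 0.71150; r = 45.357°.
D_min = 2·71.778° − 6·45.357° + 360° = 231.414°.
Rainbow angle = D_min − 180° = 51.414°.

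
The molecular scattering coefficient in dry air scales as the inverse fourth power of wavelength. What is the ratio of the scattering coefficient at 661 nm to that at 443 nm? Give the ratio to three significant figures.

Rayleigh scattering ∝ λ⁻⁴, so the ratio of coefficients is the inverse fourth power of the wavelength ratio.
σ(661)/σ(443) = (443/661)⁴ = (0.6702)⁴ = 0.2017.

0.202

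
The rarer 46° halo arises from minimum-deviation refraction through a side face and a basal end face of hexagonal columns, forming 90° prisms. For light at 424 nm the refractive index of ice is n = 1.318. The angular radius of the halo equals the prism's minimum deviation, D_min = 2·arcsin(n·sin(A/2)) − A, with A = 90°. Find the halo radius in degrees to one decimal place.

47.5°

n·sin(A/2) = 1.318 × sin 45° = 1.318 × 0.7071 = 0.9320.
D_min = 2·arcsin(0.9320) − 90° = 2 × 68.743° − 90° = 47.487°.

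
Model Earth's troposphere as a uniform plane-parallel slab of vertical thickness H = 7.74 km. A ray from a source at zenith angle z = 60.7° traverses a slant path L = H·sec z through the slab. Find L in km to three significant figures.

sec z = 1/cos 60.7° = 2.0434.
L = 7.74 × 2.0434 = 15.816 km.

15.8 km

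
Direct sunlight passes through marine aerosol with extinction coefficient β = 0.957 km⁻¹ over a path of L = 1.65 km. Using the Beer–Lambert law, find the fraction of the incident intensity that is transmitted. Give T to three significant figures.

0.206

τ = β·L = 0.957 × 1.65 = 1.5790.
T = exp(−1.5790) = 0.2062.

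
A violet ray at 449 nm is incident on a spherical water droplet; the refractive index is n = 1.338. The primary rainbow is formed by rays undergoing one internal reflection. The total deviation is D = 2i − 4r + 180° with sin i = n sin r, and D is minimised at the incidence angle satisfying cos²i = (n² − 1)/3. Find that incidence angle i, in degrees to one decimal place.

cos²i = (1.338² − 1)/3 = (1.79024 − 1)/3 = 0.26341.
cos i = 0.51324, so i = 59.120°.

59.1°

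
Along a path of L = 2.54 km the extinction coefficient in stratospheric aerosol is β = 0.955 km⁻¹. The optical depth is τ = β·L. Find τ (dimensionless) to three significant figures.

2.43

τ = β·L = 0.955 × 2.54 = 2.4257.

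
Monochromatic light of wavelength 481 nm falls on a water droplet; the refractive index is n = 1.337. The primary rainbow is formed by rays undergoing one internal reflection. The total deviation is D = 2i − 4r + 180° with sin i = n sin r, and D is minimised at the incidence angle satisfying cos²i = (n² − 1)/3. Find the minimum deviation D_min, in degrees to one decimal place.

138.5°

cos²i = (1.78757 − 1)/3 = 0.26252; i = arccos(0.51237) = 59.178°.
sin r = sin 59.178°/1.337 = 0.64231; r = 39.964°.
D_min = 2·59.178° − 4·39.964° + 180° = 138.500°.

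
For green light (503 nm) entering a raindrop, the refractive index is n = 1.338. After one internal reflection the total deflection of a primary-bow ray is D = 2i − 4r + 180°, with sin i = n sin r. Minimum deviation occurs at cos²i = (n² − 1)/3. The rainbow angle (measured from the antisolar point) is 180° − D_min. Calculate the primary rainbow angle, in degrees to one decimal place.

41.4°

cos²i = (1.79024 − 1)/3 = 0.26341; i = arccos(0.51324) = 59.120°.
sin r = sin 59.120°/1.338 = 0.64144; r = 39.899°.
D_min = 2·59.120° − 4·39.899° + 180° = 138.643°.
Rainbow angle = 180° − D_min = 41.357°.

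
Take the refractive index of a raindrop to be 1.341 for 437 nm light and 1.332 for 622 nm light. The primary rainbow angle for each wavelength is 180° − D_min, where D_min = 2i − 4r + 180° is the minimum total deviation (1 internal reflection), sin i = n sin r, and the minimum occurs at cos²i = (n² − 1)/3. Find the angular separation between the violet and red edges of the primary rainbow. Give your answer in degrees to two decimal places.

At 437 nm (n = 1.341): cos²i = 0.26609 → i = 58.946°, r = 39.705°, D_min = 139.071°, rainbow angle = 40.929°.
At 622 nm (n = 1.332): cos²i = 0.25807 → i = 59.469°, r = 40.290°, D_min = 137.776°, rainbow angle = 42.224°.
Angular width = |40.929° − 42.224°| = 1.295°.

1.29°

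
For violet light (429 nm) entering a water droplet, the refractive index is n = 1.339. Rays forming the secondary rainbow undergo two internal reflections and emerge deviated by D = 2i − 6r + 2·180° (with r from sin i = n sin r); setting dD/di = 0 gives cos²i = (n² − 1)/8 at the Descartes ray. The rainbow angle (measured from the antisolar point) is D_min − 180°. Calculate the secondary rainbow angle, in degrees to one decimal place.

cos²i = (1.79292 − 1)/8 = 0.09912; i = arccos(0.31483) = 71.650°.
sin r = sin 71.650°/1.339 = 0.70885; r = 45.141°.
D_min = 2·71.650° − 6·45.141° + 360° = 232.451°.
Rainbow angle = D_min − 180° = 52.451°.

52.5°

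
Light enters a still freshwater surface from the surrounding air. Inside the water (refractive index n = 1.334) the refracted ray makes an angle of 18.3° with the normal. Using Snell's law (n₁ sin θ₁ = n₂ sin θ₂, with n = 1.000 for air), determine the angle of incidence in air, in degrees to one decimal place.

Snell: sin θ_i = n · sin θ_r = 1.334 × sin 18.3° = 1.334 × 0.3140 = 0.4189.
θ_i = arcsin(0.4189) = 24.76°.

24.8°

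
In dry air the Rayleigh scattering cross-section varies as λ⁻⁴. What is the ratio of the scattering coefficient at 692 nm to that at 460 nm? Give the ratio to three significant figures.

0.195

Rayleigh scattering ∝ λ⁻⁴, so the ratio of coefficients is the inverse fourth power of the wavelength ratio.
σ(692)/σ(460) = (460/692)⁴ = (0.6647)⁴ = 0.1953.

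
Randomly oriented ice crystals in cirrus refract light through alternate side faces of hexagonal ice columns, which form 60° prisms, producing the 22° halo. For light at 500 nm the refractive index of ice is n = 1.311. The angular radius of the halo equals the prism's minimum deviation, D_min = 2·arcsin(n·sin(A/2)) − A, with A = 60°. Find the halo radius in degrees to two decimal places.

n·sin(A/2) = 1.311 × sin 30° = 1.311 × 0.5000 = 0.6555.
D_min = 2·arcsin(0.6555) − 60° = 2 × 40.958° − 60° = 21.915°.

21.92°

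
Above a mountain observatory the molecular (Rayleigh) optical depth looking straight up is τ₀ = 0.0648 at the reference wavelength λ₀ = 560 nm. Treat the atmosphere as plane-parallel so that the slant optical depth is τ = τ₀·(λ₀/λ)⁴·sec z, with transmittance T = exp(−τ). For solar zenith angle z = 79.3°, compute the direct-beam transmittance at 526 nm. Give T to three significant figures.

0.639

sec 79.3° = 5.3860.
τ = 0.0648 × (560/526)⁴ × 5.3860 = 0.0648 × 1.2847 × 5.3860 = 0.4484.
T = exp(−0.4484) = 0.6387.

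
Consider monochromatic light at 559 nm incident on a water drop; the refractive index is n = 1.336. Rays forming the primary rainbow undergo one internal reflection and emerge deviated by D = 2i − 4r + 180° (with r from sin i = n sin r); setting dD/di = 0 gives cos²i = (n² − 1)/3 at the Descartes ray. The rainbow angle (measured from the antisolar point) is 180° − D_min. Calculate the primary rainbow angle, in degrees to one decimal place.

41.6°

cos²i = (1.78490 − 1)/3 = 0.26163; i = arccos(0.51150) = 59.236°.
sin r = sin 59.236°/1.336 = 0.64318; r = 40.029°.
D_min = 2·59.236° − 4·40.029° + 180° = 138.356°.
Rainbow angle = 180° − D_min = 41.644°.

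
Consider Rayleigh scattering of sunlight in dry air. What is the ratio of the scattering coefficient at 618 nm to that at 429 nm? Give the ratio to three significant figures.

Rayleigh scattering ∝ λ⁻⁴, so the ratio of coefficients is the inverse fourth power of the wavelength ratio.
σ(618)/σ(429) = (429/618)⁴ = (0.6942)⁴ = 0.2322.

0.232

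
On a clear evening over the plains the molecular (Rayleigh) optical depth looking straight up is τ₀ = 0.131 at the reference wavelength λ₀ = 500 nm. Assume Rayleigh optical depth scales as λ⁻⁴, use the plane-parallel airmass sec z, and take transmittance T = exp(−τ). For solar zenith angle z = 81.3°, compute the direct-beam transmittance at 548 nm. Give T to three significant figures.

sec 81.3° = 6.6111.
τ = 0.131 × (500/548)⁴ × 6.6111 = 0.131 × 0.6930 × 6.6111 = 0.6002.
T = exp(−0.6002) = 0.5487.

0.549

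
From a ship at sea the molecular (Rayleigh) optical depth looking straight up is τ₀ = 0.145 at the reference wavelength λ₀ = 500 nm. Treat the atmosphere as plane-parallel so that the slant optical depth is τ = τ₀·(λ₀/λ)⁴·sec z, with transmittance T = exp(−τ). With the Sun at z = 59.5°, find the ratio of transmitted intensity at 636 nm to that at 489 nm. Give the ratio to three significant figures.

1.23

Airmass: sec 59.5° = 1.9703.
τ(636 nm) = 0.145 × (500/636)⁴ × 1.9703 = 0.145 × 0.3820 × 1.9703 = 0.1091.
τ(489 nm) = 0.145 × (500/489)⁴ × 1.9703 = 0.145 × 1.0931 × 1.9703 = 0.3123.
T(636)/T(489) = exp(τ_B − τ_A) = exp(0.2031) = 1.2253.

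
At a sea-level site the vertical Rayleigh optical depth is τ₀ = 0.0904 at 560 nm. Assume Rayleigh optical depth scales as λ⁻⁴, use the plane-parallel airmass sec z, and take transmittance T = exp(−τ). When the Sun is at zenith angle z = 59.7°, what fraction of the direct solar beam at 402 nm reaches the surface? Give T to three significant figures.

0.509

sec 59.7° = 1.9821.
τ = 0.0904 × (560/402)⁴ × 1.9821 = 0.0904 × 3.7657 × 1.9821 = 0.6747.
T = exp(−0.6747) = 0.5093.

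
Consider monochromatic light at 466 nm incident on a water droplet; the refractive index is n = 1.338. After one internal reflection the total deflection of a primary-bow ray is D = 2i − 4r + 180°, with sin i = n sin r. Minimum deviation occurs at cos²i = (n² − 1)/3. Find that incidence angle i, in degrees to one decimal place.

cos²i = (1.338² − 1)/3 = (1.79024 − 1)/3 = 0.26341.
cos i = 0.51324, so i = 59.120°.

59.1°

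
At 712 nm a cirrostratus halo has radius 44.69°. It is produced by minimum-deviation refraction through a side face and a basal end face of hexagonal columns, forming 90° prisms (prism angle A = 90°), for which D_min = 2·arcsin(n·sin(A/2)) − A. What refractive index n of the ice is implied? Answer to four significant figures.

Rearranging: n = sin((D_min + A)/2) / sin(A/2).
(D_min + A)/2 = (44.69° + 90°)/2 = 67.345°.
n = sin 67.345° / sin 45° = 0.9228 / 0.7071 = 1.3051.

1.305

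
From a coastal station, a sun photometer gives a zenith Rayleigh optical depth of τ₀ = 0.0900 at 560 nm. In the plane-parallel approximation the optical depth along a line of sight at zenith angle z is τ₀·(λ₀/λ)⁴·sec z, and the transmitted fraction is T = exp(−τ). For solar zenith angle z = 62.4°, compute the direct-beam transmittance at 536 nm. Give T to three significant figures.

sec 62.4° = 2.1584.
τ = 0.0900 × (560/536)⁴ × 2.1584 = 0.0900 × 1.1915 × 2.1584 = 0.2315.
T = exp(−0.2315) = 0.7934.

0.793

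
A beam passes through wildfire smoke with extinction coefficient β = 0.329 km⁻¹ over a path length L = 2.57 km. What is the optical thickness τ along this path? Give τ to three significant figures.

τ = β·L = 0.329 × 2.57 = 0.8455.

0.846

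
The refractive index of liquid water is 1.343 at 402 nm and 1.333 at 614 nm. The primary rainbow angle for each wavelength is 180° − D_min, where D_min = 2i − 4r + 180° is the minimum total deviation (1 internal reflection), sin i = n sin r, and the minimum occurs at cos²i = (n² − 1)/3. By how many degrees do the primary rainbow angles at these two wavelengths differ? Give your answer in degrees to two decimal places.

At 402 nm (n = 1.343): cos²i = 0.26788 → i = 58.830°, r = 39.577°, D_min = 139.354°, rainbow angle = 40.646°.
At 614 nm (n = 1.333): cos²i = 0.25896 → i = 59.410°, r = 40.225°, D_min = 137.922°, rainbow angle = 42.078°.
Angular width = |40.646° − 42.078°| = 1.432°.

1.43°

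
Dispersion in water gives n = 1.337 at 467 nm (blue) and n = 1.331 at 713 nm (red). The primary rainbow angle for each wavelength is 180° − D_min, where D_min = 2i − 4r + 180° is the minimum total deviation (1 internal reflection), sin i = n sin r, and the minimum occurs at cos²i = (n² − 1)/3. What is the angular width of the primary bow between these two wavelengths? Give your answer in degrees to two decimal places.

0.87°

At 467 nm (n = 1.337): cos²i = 0.26252 → i = 59.178°, r = 39.964°, D_min = 138.500°, rainbow angle = 41.500°.
At 713 nm (n = 1.331): cos²i = 0.25719 → i = 59.527°, r = 40.356°, D_min = 137.630°, rainbow angle = 42.370°.
Angular width = |41.500° − 42.370°| = 0.870°.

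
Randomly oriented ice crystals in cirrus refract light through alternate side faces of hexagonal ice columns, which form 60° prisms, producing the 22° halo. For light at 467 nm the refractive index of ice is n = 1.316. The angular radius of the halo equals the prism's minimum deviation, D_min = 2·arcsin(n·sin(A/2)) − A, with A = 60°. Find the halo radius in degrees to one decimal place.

22.3°

n·sin(A/2) = 1.316 × sin 30° = 1.316 × 0.5000 = 0.6580.
D_min = 2·arcsin(0.6580) − 60° = 2 × 41.148° − 60° = 22.295°.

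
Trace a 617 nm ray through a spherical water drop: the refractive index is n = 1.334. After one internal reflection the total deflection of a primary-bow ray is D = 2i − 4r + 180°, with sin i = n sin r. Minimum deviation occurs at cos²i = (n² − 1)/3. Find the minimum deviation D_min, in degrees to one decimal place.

cos²i = (1.77956 − 1)/3 = 0.25985; i = arccos(0.50976) = 59.352°.
sin r = sin 59.352°/1.334 = 0.64492; r = 40.159°.
D_min = 2·59.352° − 4·40.159° + 180° = 138.067°.

138.1°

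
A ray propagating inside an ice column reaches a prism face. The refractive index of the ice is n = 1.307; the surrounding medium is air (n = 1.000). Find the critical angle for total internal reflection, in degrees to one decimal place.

49.9°

sin θ_c = n_air / n = 1.000 / 1.307 = 0.7651.
θ_c = arcsin(0.7651) = 49.92°.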